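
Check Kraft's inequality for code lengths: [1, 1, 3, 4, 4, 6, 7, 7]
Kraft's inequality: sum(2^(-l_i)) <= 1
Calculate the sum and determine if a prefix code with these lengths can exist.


Sum = 2^(-1) + 2^(-1) + 2^(-3) + 2^(-4) + 2^(-4) + 2^(-6) + 2^(-7) + 2^(-7)
    = 0.5 + 0.5 + 0.125 + 0.0625 + 0.0625 + 0.015625 + 0.0078125 + 0.0078125
    = 164/128 = 1.28125
Since 1.28125 > 1, Kraft's inequality is NOT satisfied.
A prefix code with these lengths CANNOT exist.

Kraft sum = 1.28125. Not satisfied.


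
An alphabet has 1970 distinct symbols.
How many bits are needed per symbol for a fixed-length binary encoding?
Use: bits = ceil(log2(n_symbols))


log2(1970) = 10.944
Bracket: 2^10 = 1024 < 1970 <= 2^11 = 2048
So ceil(log2(1970)) = 11

bits = ceil(log2(1970)) = ceil(10.944) = 11 bits


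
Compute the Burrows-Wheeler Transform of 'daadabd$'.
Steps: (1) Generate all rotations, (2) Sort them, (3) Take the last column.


Rotations (sorted):
  0: $daadabd -> last char: d
  1: aadabd$d -> last char: d
  2: abd$daad -> last char: d
  3: adabd$da -> last char: a
  4: bd$daada -> last char: a
  5: d$daadab -> last char: b
  6: daadabd$ -> last char: $
  7: dabd$daa -> last char: a


BWT = dddaab$a


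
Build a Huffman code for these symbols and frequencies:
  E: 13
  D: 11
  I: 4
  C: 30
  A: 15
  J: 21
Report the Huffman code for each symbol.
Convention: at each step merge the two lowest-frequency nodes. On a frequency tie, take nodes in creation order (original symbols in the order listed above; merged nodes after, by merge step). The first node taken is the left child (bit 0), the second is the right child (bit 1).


Huffman tree construction:
Step 1: Merge I(4) + D(11) = 15
Step 2: Merge E(13) + A(15) = 28
Step 3: Merge (I+D)(15) + J(21) = 36
Step 4: Merge (E+A)(28) + C(30) = 58
Step 5: Merge ((I+D)+J)(36) + ((E+A)+C)(58) = 94
Read each symbol's code off the tree from the root (left child = 0, right child = 1).

Codes:
  E: 100 (length 3)
  D: 001 (length 3)
  I: 000 (length 3)
  C: 11 (length 2)
  A: 101 (length 3)
  J: 01 (length 2)
Average code length: 231/94 = 2.4574 bits/symbol


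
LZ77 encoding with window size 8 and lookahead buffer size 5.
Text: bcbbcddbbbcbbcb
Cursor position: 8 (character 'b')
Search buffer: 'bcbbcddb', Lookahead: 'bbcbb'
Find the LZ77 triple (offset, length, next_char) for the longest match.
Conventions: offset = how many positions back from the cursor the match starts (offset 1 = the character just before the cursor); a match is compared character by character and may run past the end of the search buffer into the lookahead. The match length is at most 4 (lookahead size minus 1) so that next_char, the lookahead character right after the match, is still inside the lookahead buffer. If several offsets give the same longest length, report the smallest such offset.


Try each offset into the search buffer:
  offset=1 (pos 7, char 'b'): match length 2
  offset=2 (pos 6, char 'd'): match length 0
  offset=3 (pos 5, char 'd'): match length 0
  offset=4 (pos 4, char 'c'): match length 0
  offset=5 (pos 3, char 'b'): match length 1
  offset=6 (pos 2, char 'b'): match length 3
  offset=7 (pos 1, char 'c'): match length 0
  offset=8 (pos 0, char 'b'): match length 1
Longest match has length 3 at offset 6.
next_char = character at position 8 + 3 = 11 -> 'b'

Best match: offset=6, length=3 (matching 'bbc' starting at position 2)
LZ77 triple: (6, 3, 'b')


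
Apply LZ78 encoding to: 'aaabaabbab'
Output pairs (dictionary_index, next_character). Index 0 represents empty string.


LZ78 encoding steps:
Dictionary: {0: ''}
Step 1: w='' (idx 0), next='a' -> output (0, 'a'), add 'a' as idx 1
Step 2: w='a' (idx 1), next='a' -> output (1, 'a'), add 'aa' as idx 2
Step 3: w='' (idx 0), next='b' -> output (0, 'b'), add 'b' as idx 3
Step 4: w='aa' (idx 2), next='b' -> output (2, 'b'), add 'aab' as idx 4
Step 5: w='b' (idx 3), next='a' -> output (3, 'a'), add 'ba' as idx 5
Step 6: w='b' (idx 3), end of input -> output (3, '')


Encoded: [(0, 'a'), (1, 'a'), (0, 'b'), (2, 'b'), (3, 'a'), (3, '')]


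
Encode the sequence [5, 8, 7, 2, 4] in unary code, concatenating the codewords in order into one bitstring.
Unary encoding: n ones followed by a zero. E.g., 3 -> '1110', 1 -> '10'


Encode each number as n ones followed by a terminating 0:
  5 -> 111110 (6 bits)
  8 -> 111111110 (9 bits)
  7 -> 11111110 (8 bits)
  2 -> 110 (3 bits)
  4 -> 11110 (5 bits)
Total length = 6 + 9 + 8 + 3 + 5 = 31 bits.

Unary([5, 8, 7, 2, 4]) = 1111101111111101111111011011110 (31 bits)


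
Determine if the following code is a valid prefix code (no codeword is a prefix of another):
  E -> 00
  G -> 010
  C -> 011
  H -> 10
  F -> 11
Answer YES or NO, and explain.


Checking each pair (does one codeword prefix another?):
  E='00' vs G='010': no prefix
  E='00' vs C='011': no prefix
  E='00' vs H='10': no prefix
  E='00' vs F='11': no prefix
  G='010' vs E='00': no prefix
  G='010' vs C='011': no prefix
  G='010' vs H='10': no prefix
  G='010' vs F='11': no prefix
  C='011' vs E='00': no prefix
  C='011' vs G='010': no prefix
  C='011' vs H='10': no prefix
  C='011' vs F='11': no prefix
  H='10' vs E='00': no prefix
  H='10' vs G='010': no prefix
  H='10' vs C='011': no prefix
  H='10' vs F='11': no prefix
  F='11' vs E='00': no prefix
  F='11' vs G='010': no prefix
  F='11' vs C='011': no prefix
  F='11' vs H='10': no prefix
No violation found over all pairs.

YES -- this is a valid prefix code. No codeword is a prefix of any other codeword.


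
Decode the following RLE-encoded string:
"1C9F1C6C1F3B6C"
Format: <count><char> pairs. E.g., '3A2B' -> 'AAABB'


Expanding each <count><char> pair:
  1C -> 'C'
  9F -> 'FFFFFFFFF'
  1C -> 'C'
  6C -> 'CCCCCC'
  1F -> 'F'
  3B -> 'BBB'
  6C -> 'CCCCCC'

Decoded = CFFFFFFFFFCCCCCCCFBBBCCCCCC


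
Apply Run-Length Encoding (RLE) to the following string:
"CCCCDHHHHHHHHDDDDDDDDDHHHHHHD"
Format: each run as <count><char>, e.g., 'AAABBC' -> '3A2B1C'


Scanning runs left to right:
  i=0: run of 'C' x 4 -> '4C'
  i=4: run of 'D' x 1 -> '1D'
  i=5: run of 'H' x 8 -> '8H'
  i=13: run of 'D' x 9 -> '9D'
  i=22: run of 'H' x 6 -> '6H'
  i=28: run of 'D' x 1 -> '1D'

RLE = 4C1D8H9D6H1D


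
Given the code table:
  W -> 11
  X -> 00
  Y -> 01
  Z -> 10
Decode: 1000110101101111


Decoding:
10 -> Z
00 -> X
11 -> W
01 -> Y
01 -> Y
10 -> Z
11 -> W
11 -> W


Result: ZXWYYZWW


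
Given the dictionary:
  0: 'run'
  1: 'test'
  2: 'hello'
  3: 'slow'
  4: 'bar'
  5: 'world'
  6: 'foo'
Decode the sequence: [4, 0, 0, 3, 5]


Look up each index in the dictionary:
  4 -> 'bar'
  0 -> 'run'
  0 -> 'run'
  3 -> 'slow'
  5 -> 'world'

Decoded: "bar run run slow world"


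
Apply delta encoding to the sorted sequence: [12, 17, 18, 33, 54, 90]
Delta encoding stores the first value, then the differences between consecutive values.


First value: 12
Deltas:
  17 - 12 = 5
  18 - 17 = 1
  33 - 18 = 15
  54 - 33 = 21
  90 - 54 = 36


Delta encoded: [12, 5, 1, 15, 21, 36]


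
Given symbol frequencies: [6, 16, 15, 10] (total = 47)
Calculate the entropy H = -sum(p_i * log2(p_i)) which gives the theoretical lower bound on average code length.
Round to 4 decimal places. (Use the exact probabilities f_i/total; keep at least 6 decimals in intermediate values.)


Per-symbol terms -p_i * log2(p_i) with p_i = f_i/47:
  p = 6/47 = 0.127660: log2(p) = -2.969626, -p*log2(p) = 0.379101
  p = 16/47 = 0.340426: log2(p) = -1.554589, -p*log2(p) = 0.529222
  p = 15/47 = 0.319149: log2(p) = -1.647698, -p*log2(p) = 0.525861
  p = 10/47 = 0.212766: log2(p) = -2.232661, -p*log2(p) = 0.475034
H = 0.379101 + 0.529222 + 0.525861 + 0.475034 = 1.909218

H = 1.9092 bits/symbol


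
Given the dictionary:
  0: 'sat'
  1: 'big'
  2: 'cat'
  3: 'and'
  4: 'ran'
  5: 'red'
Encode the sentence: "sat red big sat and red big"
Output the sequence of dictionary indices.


Look up each word in the dictionary:
  'sat' -> 0
  'red' -> 5
  'big' -> 1
  'sat' -> 0
  'and' -> 3
  'red' -> 5
  'big' -> 1

Encoded: [0, 5, 1, 0, 3, 5, 1]


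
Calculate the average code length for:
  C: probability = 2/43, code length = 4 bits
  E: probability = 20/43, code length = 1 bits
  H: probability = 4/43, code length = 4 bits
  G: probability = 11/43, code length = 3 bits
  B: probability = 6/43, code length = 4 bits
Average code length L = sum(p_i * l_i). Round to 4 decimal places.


Weighted contributions p_i * l_i:
  C: (2/43) * 4 = 8/43
  E: (20/43) * 1 = 20/43
  H: (4/43) * 4 = 16/43
  G: (11/43) * 3 = 33/43
  B: (6/43) * 4 = 24/43
Sum = (8 + 20 + 16 + 33 + 24)/43 = 101/43

L = 101/43 = 2.3488 bits/symbol


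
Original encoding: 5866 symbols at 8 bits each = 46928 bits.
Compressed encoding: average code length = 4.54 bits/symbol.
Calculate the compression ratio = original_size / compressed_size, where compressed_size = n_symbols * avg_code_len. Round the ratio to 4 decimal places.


original_size = n_symbols * orig_bits = 5866 * 8 = 46928 bits
compressed_size = n_symbols * avg_code_len = 5866 * 4.54 = 26631.64 bits
ratio = original_size / compressed_size = 46928 / 26631.64 = 1.7621

Compression ratio = 1.7621


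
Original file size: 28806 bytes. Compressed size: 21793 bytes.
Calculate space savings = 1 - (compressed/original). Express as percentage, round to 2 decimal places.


ratio = compressed/original = 21793/28806 = 0.756544
savings = 1 - ratio = 1 - 0.756544 = 0.243456
as a percentage: 0.243456 * 100 = 24.35%

Space savings = 1 - 21793/28806 = 24.35%


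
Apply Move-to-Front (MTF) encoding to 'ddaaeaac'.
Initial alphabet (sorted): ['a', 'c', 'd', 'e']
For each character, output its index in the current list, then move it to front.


MTF encoding:
'd': index 2 in ['a', 'c', 'd', 'e'] -> ['d', 'a', 'c', 'e']
'd': index 0 in ['d', 'a', 'c', 'e'] -> ['d', 'a', 'c', 'e']
'a': index 1 in ['d', 'a', 'c', 'e'] -> ['a', 'd', 'c', 'e']
'a': index 0 in ['a', 'd', 'c', 'e'] -> ['a', 'd', 'c', 'e']
'e': index 3 in ['a', 'd', 'c', 'e'] -> ['e', 'a', 'd', 'c']
'a': index 1 in ['e', 'a', 'd', 'c'] -> ['a', 'e', 'd', 'c']
'a': index 0 in ['a', 'e', 'd', 'c'] -> ['a', 'e', 'd', 'c']
'c': index 3 in ['a', 'e', 'd', 'c'] -> ['c', 'a', 'e', 'd']


Output: [2, 0, 1, 0, 3, 1, 0, 3]


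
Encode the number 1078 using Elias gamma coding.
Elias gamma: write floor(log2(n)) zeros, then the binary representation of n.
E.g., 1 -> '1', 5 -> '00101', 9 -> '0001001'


num_bits = floor(log2(1078)) + 1 = 11
leading_zeros = num_bits - 1 = 10
binary(1078) = 10000110110

Elias gamma(1078) = '0000000000' + '10000110110' = 000000000010000110110 (21 bits)


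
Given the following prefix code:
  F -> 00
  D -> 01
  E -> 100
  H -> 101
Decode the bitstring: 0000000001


Decoding step by step:
Bits 00 -> F
Bits 00 -> F
Bits 00 -> F
Bits 00 -> F
Bits 01 -> D


Decoded message: FFFFD


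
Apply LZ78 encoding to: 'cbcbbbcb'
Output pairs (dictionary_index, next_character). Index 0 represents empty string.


LZ78 encoding steps:
Dictionary: {0: ''}
Step 1: w='' (idx 0), next='c' -> output (0, 'c'), add 'c' as idx 1
Step 2: w='' (idx 0), next='b' -> output (0, 'b'), add 'b' as idx 2
Step 3: w='c' (idx 1), next='b' -> output (1, 'b'), add 'cb' as idx 3
Step 4: w='b' (idx 2), next='b' -> output (2, 'b'), add 'bb' as idx 4
Step 5: w='cb' (idx 3), end of input -> output (3, '')


Encoded: [(0, 'c'), (0, 'b'), (1, 'b'), (2, 'b'), (3, '')]


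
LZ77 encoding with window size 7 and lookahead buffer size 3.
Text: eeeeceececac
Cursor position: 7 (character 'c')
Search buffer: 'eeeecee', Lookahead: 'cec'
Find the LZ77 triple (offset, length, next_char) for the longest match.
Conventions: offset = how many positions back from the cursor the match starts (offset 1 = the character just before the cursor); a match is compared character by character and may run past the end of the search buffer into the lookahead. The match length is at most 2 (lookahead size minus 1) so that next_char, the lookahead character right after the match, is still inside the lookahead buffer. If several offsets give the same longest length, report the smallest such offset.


Try each offset into the search buffer:
  offset=1 (pos 6, char 'e'): match length 0
  offset=2 (pos 5, char 'e'): match length 0
  offset=3 (pos 4, char 'c'): match length 2
  offset=4 (pos 3, char 'e'): match length 0
  offset=5 (pos 2, char 'e'): match length 0
  offset=6 (pos 1, char 'e'): match length 0
  offset=7 (pos 0, char 'e'): match length 0
Longest match has length 2 at offset 3.
next_char = character at position 7 + 2 = 9 -> 'c'

Best match: offset=3, length=2 (matching 'ce' starting at position 4)
LZ77 triple: (3, 2, 'c')


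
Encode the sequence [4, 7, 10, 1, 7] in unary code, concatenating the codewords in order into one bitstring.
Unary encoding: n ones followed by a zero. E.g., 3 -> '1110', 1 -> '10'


Encode each number as n ones followed by a terminating 0:
  4 -> 11110 (5 bits)
  7 -> 11111110 (8 bits)
  10 -> 11111111110 (11 bits)
  1 -> 10 (2 bits)
  7 -> 11111110 (8 bits)
Total length = 5 + 8 + 11 + 2 + 8 = 34 bits.

Unary([4, 7, 10, 1, 7]) = 1111011111110111111111101011111110 (34 bits)


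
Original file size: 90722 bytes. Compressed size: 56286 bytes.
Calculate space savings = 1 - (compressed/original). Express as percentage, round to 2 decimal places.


ratio = compressed/original = 56286/90722 = 0.620423
savings = 1 - ratio = 1 - 0.620423 = 0.379577
as a percentage: 0.379577 * 100 = 37.96%

Space savings = 1 - 56286/90722 = 37.96%


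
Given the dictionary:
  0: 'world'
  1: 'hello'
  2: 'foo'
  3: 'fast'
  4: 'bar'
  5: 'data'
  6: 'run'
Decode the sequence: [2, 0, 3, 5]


Look up each index in the dictionary:
  2 -> 'foo'
  0 -> 'world'
  3 -> 'fast'
  5 -> 'data'

Decoded: "foo world fast data"


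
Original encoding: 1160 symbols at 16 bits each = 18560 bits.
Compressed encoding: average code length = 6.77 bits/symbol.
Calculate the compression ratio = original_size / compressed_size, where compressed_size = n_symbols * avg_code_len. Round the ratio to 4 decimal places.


original_size = n_symbols * orig_bits = 1160 * 16 = 18560 bits
compressed_size = n_symbols * avg_code_len = 1160 * 6.77 = 7853.2 bits
ratio = original_size / compressed_size = 18560 / 7853.2 = 2.3634

Compression ratio = 2.3634


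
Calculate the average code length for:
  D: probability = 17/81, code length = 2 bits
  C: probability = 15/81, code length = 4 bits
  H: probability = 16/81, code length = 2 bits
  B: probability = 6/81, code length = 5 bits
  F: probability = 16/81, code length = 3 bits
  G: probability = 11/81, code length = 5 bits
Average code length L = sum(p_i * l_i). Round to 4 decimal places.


Weighted contributions p_i * l_i:
  D: (17/81) * 2 = 34/81
  C: (15/81) * 4 = 60/81
  H: (16/81) * 2 = 32/81
  B: (6/81) * 5 = 30/81
  F: (16/81) * 3 = 48/81
  G: (11/81) * 5 = 55/81
Sum = (34 + 60 + 32 + 30 + 48 + 55)/81 = 259/81

L = 259/81 = 3.1975 bits/symbol


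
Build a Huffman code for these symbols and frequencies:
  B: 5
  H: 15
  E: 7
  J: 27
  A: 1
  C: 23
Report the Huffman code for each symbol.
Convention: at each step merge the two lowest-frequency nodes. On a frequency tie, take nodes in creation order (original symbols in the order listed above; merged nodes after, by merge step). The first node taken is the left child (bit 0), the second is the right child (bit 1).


Huffman tree construction:
Step 1: Merge A(1) + B(5) = 6
Step 2: Merge (A+B)(6) + E(7) = 13
Step 3: Merge ((A+B)+E)(13) + H(15) = 28
Step 4: Merge C(23) + J(27) = 50
Step 5: Merge (((A+B)+E)+H)(28) + (C+J)(50) = 78
Read each symbol's code off the tree from the root (left child = 0, right child = 1).

Codes:
  B: 0001 (length 4)
  H: 01 (length 2)
  E: 001 (length 3)
  J: 11 (length 2)
  A: 0000 (length 4)
  C: 10 (length 2)
Average code length: 175/78 = 2.2436 bits/symbol


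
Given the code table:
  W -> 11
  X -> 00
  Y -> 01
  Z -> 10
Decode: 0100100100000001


Decoding:
01 -> Y
00 -> X
10 -> Z
01 -> Y
00 -> X
00 -> X
00 -> X
01 -> Y


Result: YXZYXXXY


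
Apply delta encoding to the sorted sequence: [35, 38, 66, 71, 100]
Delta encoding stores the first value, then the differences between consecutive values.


First value: 35
Deltas:
  38 - 35 = 3
  66 - 38 = 28
  71 - 66 = 5
  100 - 71 = 29


Delta encoded: [35, 3, 28, 5, 29]


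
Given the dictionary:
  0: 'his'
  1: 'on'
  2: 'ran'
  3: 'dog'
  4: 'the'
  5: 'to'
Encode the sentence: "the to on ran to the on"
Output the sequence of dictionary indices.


Look up each word in the dictionary:
  'the' -> 4
  'to' -> 5
  'on' -> 1
  'ran' -> 2
  'to' -> 5
  'the' -> 4
  'on' -> 1

Encoded: [4, 5, 1, 2, 5, 4, 1]


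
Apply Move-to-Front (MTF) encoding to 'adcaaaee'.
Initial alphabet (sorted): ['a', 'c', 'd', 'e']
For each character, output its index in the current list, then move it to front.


MTF encoding:
'a': index 0 in ['a', 'c', 'd', 'e'] -> ['a', 'c', 'd', 'e']
'd': index 2 in ['a', 'c', 'd', 'e'] -> ['d', 'a', 'c', 'e']
'c': index 2 in ['d', 'a', 'c', 'e'] -> ['c', 'd', 'a', 'e']
'a': index 2 in ['c', 'd', 'a', 'e'] -> ['a', 'c', 'd', 'e']
'a': index 0 in ['a', 'c', 'd', 'e'] -> ['a', 'c', 'd', 'e']
'a': index 0 in ['a', 'c', 'd', 'e'] -> ['a', 'c', 'd', 'e']
'e': index 3 in ['a', 'c', 'd', 'e'] -> ['e', 'a', 'c', 'd']
'e': index 0 in ['e', 'a', 'c', 'd'] -> ['e', 'a', 'c', 'd']


Output: [0, 2, 2, 2, 0, 0, 3, 0]


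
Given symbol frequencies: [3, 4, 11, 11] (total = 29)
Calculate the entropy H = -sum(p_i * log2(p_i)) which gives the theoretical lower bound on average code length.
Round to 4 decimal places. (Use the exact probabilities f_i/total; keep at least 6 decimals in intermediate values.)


Per-symbol terms -p_i * log2(p_i) with p_i = f_i/29:
  p = 3/29 = 0.103448: log2(p) = -3.273018, -p*log2(p) = 0.338588
  p = 4/29 = 0.137931: log2(p) = -2.857981, -p*log2(p) = 0.394204
  p = 11/29 = 0.379310: log2(p) = -1.398549, -p*log2(p) = 0.530484
  p = 11/29 = 0.379310: log2(p) = -1.398549, -p*log2(p) = 0.530484
H = 0.338588 + 0.394204 + 0.530484 + 0.530484 = 1.793760

H = 1.7938 bits/symbol


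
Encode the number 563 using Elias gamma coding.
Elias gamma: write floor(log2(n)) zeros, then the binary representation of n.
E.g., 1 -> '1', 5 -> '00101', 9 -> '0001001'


num_bits = floor(log2(563)) + 1 = 10
leading_zeros = num_bits - 1 = 9
binary(563) = 1000110011

Elias gamma(563) = '000000000' + '1000110011' = 0000000001000110011 (19 bits)


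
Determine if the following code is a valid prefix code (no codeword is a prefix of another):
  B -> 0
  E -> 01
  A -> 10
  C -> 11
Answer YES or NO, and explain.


Checking each pair (does one codeword prefix another?):
  B='0' vs E='01': prefix -- VIOLATION

NO -- this is NOT a valid prefix code. B (0) is a prefix of E (01).


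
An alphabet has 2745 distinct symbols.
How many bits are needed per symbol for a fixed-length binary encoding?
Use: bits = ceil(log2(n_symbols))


log2(2745) = 11.4226
Bracket: 2^11 = 2048 < 2745 <= 2^12 = 4096
So ceil(log2(2745)) = 12

bits = ceil(log2(2745)) = ceil(11.4226) = 12 bits


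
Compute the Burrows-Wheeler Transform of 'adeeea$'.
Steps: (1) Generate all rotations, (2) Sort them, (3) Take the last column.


Rotations (sorted):
  0: $adeeea -> last char: a
  1: a$adeee -> last char: e
  2: adeeea$ -> last char: $
  3: deeea$a -> last char: a
  4: ea$adee -> last char: e
  5: eea$ade -> last char: e
  6: eeea$ad -> last char: d


BWT = ae$aeed


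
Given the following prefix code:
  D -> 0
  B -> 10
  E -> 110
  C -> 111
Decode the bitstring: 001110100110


Decoding step by step:
Bits 0 -> D
Bits 0 -> D
Bits 111 -> C
Bits 0 -> D
Bits 10 -> B
Bits 0 -> D
Bits 110 -> E


Decoded message: DDCDBDE


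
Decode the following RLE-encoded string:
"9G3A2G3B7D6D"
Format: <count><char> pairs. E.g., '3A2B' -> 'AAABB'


Expanding each <count><char> pair:
  9G -> 'GGGGGGGGG'
  3A -> 'AAA'
  2G -> 'GG'
  3B -> 'BBB'
  7D -> 'DDDDDDD'
  6D -> 'DDDDDD'

Decoded = GGGGGGGGGAAAGGBBBDDDDDDDDDDDDD


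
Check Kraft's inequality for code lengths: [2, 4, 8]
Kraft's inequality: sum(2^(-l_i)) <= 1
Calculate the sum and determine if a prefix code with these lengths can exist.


Sum = 2^(-2) + 2^(-4) + 2^(-8)
    = 0.25 + 0.0625 + 0.00390625
    = 81/256 = 0.31640625
Since 0.31640625 <= 1, Kraft's inequality IS satisfied.
A prefix code with these lengths CAN exist.

Kraft sum = 0.31640625. Satisfied.


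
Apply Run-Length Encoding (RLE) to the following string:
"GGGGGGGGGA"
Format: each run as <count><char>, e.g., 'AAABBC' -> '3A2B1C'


Scanning runs left to right:
  i=0: run of 'G' x 9 -> '9G'
  i=9: run of 'A' x 1 -> '1A'

RLE = 9G1A


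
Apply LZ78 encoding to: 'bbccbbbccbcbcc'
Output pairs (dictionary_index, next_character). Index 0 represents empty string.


LZ78 encoding steps:
Dictionary: {0: ''}
Step 1: w='' (idx 0), next='b' -> output (0, 'b'), add 'b' as idx 1
Step 2: w='b' (idx 1), next='c' -> output (1, 'c'), add 'bc' as idx 2
Step 3: w='' (idx 0), next='c' -> output (0, 'c'), add 'c' as idx 3
Step 4: w='b' (idx 1), next='b' -> output (1, 'b'), add 'bb' as idx 4
Step 5: w='bc' (idx 2), next='c' -> output (2, 'c'), add 'bcc' as idx 5
Step 6: w='bc' (idx 2), next='b' -> output (2, 'b'), add 'bcb' as idx 6
Step 7: w='c' (idx 3), next='c' -> output (3, 'c'), add 'cc' as idx 7


Encoded: [(0, 'b'), (1, 'c'), (0, 'c'), (1, 'b'), (2, 'c'), (2, 'b'), (3, 'c')]


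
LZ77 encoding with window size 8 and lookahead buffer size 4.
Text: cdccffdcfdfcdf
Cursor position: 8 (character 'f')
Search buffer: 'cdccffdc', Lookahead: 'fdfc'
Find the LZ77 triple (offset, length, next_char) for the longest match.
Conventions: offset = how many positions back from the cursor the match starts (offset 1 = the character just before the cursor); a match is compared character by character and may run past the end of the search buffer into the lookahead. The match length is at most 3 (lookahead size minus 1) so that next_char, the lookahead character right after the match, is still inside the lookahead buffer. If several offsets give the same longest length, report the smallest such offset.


Try each offset into the search buffer:
  offset=1 (pos 7, char 'c'): match length 0
  offset=2 (pos 6, char 'd'): match length 0
  offset=3 (pos 5, char 'f'): match length 2
  offset=4 (pos 4, char 'f'): match length 1
  offset=5 (pos 3, char 'c'): match length 0
  offset=6 (pos 2, char 'c'): match length 0
  offset=7 (pos 1, char 'd'): match length 0
  offset=8 (pos 0, char 'c'): match length 0
Longest match has length 2 at offset 3.
next_char = character at position 8 + 2 = 10 -> 'f'

Best match: offset=3, length=2 (matching 'fd' starting at position 5)
LZ77 triple: (3, 2, 'f')


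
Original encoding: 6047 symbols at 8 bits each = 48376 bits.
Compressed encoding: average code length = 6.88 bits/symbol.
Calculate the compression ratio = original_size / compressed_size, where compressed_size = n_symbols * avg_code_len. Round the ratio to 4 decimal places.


original_size = n_symbols * orig_bits = 6047 * 8 = 48376 bits
compressed_size = n_symbols * avg_code_len = 6047 * 6.88 = 41603.36 bits
ratio = original_size / compressed_size = 48376 / 41603.36 = 1.1628

Compression ratio = 1.1628


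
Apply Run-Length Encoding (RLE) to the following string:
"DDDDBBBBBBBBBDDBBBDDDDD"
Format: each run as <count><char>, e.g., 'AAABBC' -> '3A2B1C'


Scanning runs left to right:
  i=0: run of 'D' x 4 -> '4D'
  i=4: run of 'B' x 9 -> '9B'
  i=13: run of 'D' x 2 -> '2D'
  i=15: run of 'B' x 3 -> '3B'
  i=18: run of 'D' x 5 -> '5D'

RLE = 4D9B2D3B5D


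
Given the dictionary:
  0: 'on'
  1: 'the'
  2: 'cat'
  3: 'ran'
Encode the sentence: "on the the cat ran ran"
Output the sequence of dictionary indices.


Look up each word in the dictionary:
  'on' -> 0
  'the' -> 1
  'the' -> 1
  'cat' -> 2
  'ran' -> 3
  'ran' -> 3

Encoded: [0, 1, 1, 2, 3, 3]


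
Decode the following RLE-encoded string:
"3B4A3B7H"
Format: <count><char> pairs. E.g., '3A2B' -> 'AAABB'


Expanding each <count><char> pair:
  3B -> 'BBB'
  4A -> 'AAAA'
  3B -> 'BBB'
  7H -> 'HHHHHHH'

Decoded = BBBAAAABBBHHHHHHH


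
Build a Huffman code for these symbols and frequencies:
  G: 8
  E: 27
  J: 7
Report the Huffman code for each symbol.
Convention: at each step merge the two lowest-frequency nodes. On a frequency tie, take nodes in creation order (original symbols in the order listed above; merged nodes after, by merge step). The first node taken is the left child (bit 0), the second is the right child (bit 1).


Huffman tree construction:
Step 1: Merge J(7) + G(8) = 15
Step 2: Merge (J+G)(15) + E(27) = 42
Read each symbol's code off the tree from the root (left child = 0, right child = 1).

Codes:
  G: 01 (length 2)
  E: 1 (length 1)
  J: 00 (length 2)
Average code length: 57/42 = 1.3571 bits/symbol


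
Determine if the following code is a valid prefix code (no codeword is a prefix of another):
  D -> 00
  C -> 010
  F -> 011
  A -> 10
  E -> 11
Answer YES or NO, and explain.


Checking each pair (does one codeword prefix another?):
  D='00' vs C='010': no prefix
  D='00' vs F='011': no prefix
  D='00' vs A='10': no prefix
  D='00' vs E='11': no prefix
  C='010' vs D='00': no prefix
  C='010' vs F='011': no prefix
  C='010' vs A='10': no prefix
  C='010' vs E='11': no prefix
  F='011' vs D='00': no prefix
  F='011' vs C='010': no prefix
  F='011' vs A='10': no prefix
  F='011' vs E='11': no prefix
  A='10' vs D='00': no prefix
  A='10' vs C='010': no prefix
  A='10' vs F='011': no prefix
  A='10' vs E='11': no prefix
  E='11' vs D='00': no prefix
  E='11' vs C='010': no prefix
  E='11' vs F='011': no prefix
  E='11' vs A='10': no prefix
No violation found over all pairs.

YES -- this is a valid prefix code. No codeword is a prefix of any other codeword.


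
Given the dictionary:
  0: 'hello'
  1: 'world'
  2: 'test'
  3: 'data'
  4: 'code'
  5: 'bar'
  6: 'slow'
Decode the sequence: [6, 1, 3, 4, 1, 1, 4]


Look up each index in the dictionary:
  6 -> 'slow'
  1 -> 'world'
  3 -> 'data'
  4 -> 'code'
  1 -> 'world'
  1 -> 'world'
  4 -> 'code'

Decoded: "slow world data code world world code"


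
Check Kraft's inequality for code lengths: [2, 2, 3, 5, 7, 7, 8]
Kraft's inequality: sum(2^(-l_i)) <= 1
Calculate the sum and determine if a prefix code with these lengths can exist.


Sum = 2^(-2) + 2^(-2) + 2^(-3) + 2^(-5) + 2^(-7) + 2^(-7) + 2^(-8)
    = 0.25 + 0.25 + 0.125 + 0.03125 + 0.0078125 + 0.0078125 + 0.00390625
    = 173/256 = 0.67578125
Since 0.67578125 <= 1, Kraft's inequality IS satisfied.
A prefix code with these lengths CAN exist.

Kraft sum = 0.67578125. Satisfied.


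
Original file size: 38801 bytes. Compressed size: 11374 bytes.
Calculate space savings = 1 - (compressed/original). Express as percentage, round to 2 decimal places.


ratio = compressed/original = 11374/38801 = 0.293137
savings = 1 - ratio = 1 - 0.293137 = 0.706863
as a percentage: 0.706863 * 100 = 70.69%

Space savings = 1 - 11374/38801 = 70.69%


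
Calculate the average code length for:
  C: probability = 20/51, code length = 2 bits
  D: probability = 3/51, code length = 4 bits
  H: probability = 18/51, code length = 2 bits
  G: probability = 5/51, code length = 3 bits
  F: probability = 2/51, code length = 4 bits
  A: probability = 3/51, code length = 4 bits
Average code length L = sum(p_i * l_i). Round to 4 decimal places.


Weighted contributions p_i * l_i:
  C: (20/51) * 2 = 40/51
  D: (3/51) * 4 = 12/51
  H: (18/51) * 2 = 36/51
  G: (5/51) * 3 = 15/51
  F: (2/51) * 4 = 8/51
  A: (3/51) * 4 = 12/51
Sum = (40 + 12 + 36 + 15 + 8 + 12)/51 = 123/51

L = 123/51 = 2.4118 bits/symbol


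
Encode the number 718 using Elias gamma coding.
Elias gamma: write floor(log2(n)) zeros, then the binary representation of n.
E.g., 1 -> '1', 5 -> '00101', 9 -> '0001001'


num_bits = floor(log2(718)) + 1 = 10
leading_zeros = num_bits - 1 = 9
binary(718) = 1011001110

Elias gamma(718) = '000000000' + '1011001110' = 0000000001011001110 (19 bits)


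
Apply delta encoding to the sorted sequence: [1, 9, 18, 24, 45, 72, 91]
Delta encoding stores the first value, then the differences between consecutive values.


First value: 1
Deltas:
  9 - 1 = 8
  18 - 9 = 9
  24 - 18 = 6
  45 - 24 = 21
  72 - 45 = 27
  91 - 72 = 19


Delta encoded: [1, 8, 9, 6, 21, 27, 19]


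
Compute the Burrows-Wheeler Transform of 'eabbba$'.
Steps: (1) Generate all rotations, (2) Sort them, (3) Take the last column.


Rotations (sorted):
  0: $eabbba -> last char: a
  1: a$eabbb -> last char: b
  2: abbba$e -> last char: e
  3: ba$eabb -> last char: b
  4: bba$eab -> last char: b
  5: bbba$ea -> last char: a
  6: eabbba$ -> last char: $


BWT = abebba$


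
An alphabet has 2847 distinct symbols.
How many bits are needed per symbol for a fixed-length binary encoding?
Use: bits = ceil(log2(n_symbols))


log2(2847) = 11.4752
Bracket: 2^11 = 2048 < 2847 <= 2^12 = 4096
So ceil(log2(2847)) = 12

bits = ceil(log2(2847)) = ceil(11.4752) = 12 bits


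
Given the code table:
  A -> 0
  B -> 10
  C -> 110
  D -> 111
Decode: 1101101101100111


Decoding:
110 -> C
110 -> C
110 -> C
110 -> C
0 -> A
111 -> D


Result: CCCCAD


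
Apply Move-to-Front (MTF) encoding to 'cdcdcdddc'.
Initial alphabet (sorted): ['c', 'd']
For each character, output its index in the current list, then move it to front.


MTF encoding:
'c': index 0 in ['c', 'd'] -> ['c', 'd']
'd': index 1 in ['c', 'd'] -> ['d', 'c']
'c': index 1 in ['d', 'c'] -> ['c', 'd']
'd': index 1 in ['c', 'd'] -> ['d', 'c']
'c': index 1 in ['d', 'c'] -> ['c', 'd']
'd': index 1 in ['c', 'd'] -> ['d', 'c']
'd': index 0 in ['d', 'c'] -> ['d', 'c']
'd': index 0 in ['d', 'c'] -> ['d', 'c']
'c': index 1 in ['d', 'c'] -> ['c', 'd']


Output: [0, 1, 1, 1, 1, 1, 0, 0, 1]


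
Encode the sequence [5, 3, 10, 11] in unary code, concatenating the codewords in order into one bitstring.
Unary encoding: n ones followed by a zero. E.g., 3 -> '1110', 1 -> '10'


Encode each number as n ones followed by a terminating 0:
  5 -> 111110 (6 bits)
  3 -> 1110 (4 bits)
  10 -> 11111111110 (11 bits)
  11 -> 111111111110 (12 bits)
Total length = 6 + 4 + 11 + 12 = 33 bits.

Unary([5, 3, 10, 11]) = 111110111011111111110111111111110 (33 bits)


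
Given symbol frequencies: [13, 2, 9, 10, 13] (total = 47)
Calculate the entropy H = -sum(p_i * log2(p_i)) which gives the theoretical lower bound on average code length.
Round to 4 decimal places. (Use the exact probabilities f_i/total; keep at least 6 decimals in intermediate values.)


Per-symbol terms -p_i * log2(p_i) with p_i = f_i/47:
  p = 13/47 = 0.276596: log2(p) = -1.854149, -p*log2(p) = 0.512850
  p = 2/47 = 0.042553: log2(p) = -4.554589, -p*log2(p) = 0.193812
  p = 9/47 = 0.191489: log2(p) = -2.384664, -p*log2(p) = 0.456638
  p = 10/47 = 0.212766: log2(p) = -2.232661, -p*log2(p) = 0.475034
  p = 13/47 = 0.276596: log2(p) = -1.854149, -p*log2(p) = 0.512850
H = 0.512850 + 0.193812 + 0.456638 + 0.475034 + 0.512850 = 2.151184

H = 2.1512 bits/symbol


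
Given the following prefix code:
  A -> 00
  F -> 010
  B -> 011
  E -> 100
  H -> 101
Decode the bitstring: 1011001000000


Decoding step by step:
Bits 101 -> H
Bits 100 -> E
Bits 100 -> E
Bits 00 -> A
Bits 00 -> A


Decoded message: HEEAA


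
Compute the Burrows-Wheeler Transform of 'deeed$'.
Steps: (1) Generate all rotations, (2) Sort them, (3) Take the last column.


Rotations (sorted):
  0: $deeed -> last char: d
  1: d$deee -> last char: e
  2: deeed$ -> last char: $
  3: ed$dee -> last char: e
  4: eed$de -> last char: e
  5: eeed$d -> last char: d


BWT = de$eed


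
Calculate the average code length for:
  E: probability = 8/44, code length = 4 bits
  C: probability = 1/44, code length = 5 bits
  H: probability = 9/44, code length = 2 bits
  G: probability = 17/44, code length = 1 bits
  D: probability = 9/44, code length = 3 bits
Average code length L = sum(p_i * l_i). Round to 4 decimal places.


Weighted contributions p_i * l_i:
  E: (8/44) * 4 = 32/44
  C: (1/44) * 5 = 5/44
  H: (9/44) * 2 = 18/44
  G: (17/44) * 1 = 17/44
  D: (9/44) * 3 = 27/44
Sum = (32 + 5 + 18 + 17 + 27)/44 = 99/44

L = 99/44 = 2.2500 bits/symbol


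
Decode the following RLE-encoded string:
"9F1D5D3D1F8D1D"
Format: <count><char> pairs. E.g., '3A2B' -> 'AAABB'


Expanding each <count><char> pair:
  9F -> 'FFFFFFFFF'
  1D -> 'D'
  5D -> 'DDDDD'
  3D -> 'DDD'
  1F -> 'F'
  8D -> 'DDDDDDDD'
  1D -> 'D'

Decoded = FFFFFFFFFDDDDDDDDDFDDDDDDDDD


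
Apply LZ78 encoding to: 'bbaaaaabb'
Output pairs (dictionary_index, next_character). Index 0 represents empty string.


LZ78 encoding steps:
Dictionary: {0: ''}
Step 1: w='' (idx 0), next='b' -> output (0, 'b'), add 'b' as idx 1
Step 2: w='b' (idx 1), next='a' -> output (1, 'a'), add 'ba' as idx 2
Step 3: w='' (idx 0), next='a' -> output (0, 'a'), add 'a' as idx 3
Step 4: w='a' (idx 3), next='a' -> output (3, 'a'), add 'aa' as idx 4
Step 5: w='a' (idx 3), next='b' -> output (3, 'b'), add 'ab' as idx 5
Step 6: w='b' (idx 1), end of input -> output (1, '')


Encoded: [(0, 'b'), (1, 'a'), (0, 'a'), (3, 'a'), (3, 'b'), (1, '')]


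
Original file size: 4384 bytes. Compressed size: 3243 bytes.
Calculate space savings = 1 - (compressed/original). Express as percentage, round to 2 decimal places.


ratio = compressed/original = 3243/4384 = 0.739735
savings = 1 - ratio = 1 - 0.739735 = 0.260265
as a percentage: 0.260265 * 100 = 26.03%

Space savings = 1 - 3243/4384 = 26.03%


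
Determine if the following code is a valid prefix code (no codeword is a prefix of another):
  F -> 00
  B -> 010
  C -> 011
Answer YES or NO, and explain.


Checking each pair (does one codeword prefix another?):
  F='00' vs B='010': no prefix
  F='00' vs C='011': no prefix
  B='010' vs F='00': no prefix
  B='010' vs C='011': no prefix
  C='011' vs F='00': no prefix
  C='011' vs B='010': no prefix
No violation found over all pairs.

YES -- this is a valid prefix code. No codeword is a prefix of any other codeword.


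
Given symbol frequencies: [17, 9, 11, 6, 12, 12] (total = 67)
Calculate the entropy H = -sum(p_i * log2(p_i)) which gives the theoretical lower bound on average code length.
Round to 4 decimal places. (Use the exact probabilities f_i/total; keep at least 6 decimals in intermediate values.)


Per-symbol terms -p_i * log2(p_i) with p_i = f_i/67:
  p = 17/67 = 0.253731: log2(p) = -1.978626, -p*log2(p) = 0.502040
  p = 9/67 = 0.134328: log2(p) = -2.896164, -p*log2(p) = 0.389037
  p = 11/67 = 0.164179: log2(p) = -2.606658, -p*log2(p) = 0.427959
  p = 6/67 = 0.089552: log2(p) = -3.481127, -p*log2(p) = 0.311743
  p = 12/67 = 0.179104: log2(p) = -2.481127, -p*log2(p) = 0.444381
  p = 12/67 = 0.179104: log2(p) = -2.481127, -p*log2(p) = 0.444381
H = 0.502040 + 0.389037 + 0.427959 + 0.311743 + 0.444381 + 0.444381 = 2.519541

H = 2.5195 bits/symbol


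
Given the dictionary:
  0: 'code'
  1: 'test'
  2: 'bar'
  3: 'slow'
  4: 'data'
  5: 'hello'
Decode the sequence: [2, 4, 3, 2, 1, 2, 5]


Look up each index in the dictionary:
  2 -> 'bar'
  4 -> 'data'
  3 -> 'slow'
  2 -> 'bar'
  1 -> 'test'
  2 -> 'bar'
  5 -> 'hello'

Decoded: "bar data slow bar test bar hello"


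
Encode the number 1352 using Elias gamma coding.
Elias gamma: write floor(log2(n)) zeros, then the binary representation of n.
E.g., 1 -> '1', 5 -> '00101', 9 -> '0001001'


num_bits = floor(log2(1352)) + 1 = 11
leading_zeros = num_bits - 1 = 10
binary(1352) = 10101001000

Elias gamma(1352) = '0000000000' + '10101001000' = 000000000010101001000 (21 bits)


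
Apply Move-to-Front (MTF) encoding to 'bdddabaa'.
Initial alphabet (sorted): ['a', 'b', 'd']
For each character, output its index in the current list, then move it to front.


MTF encoding:
'b': index 1 in ['a', 'b', 'd'] -> ['b', 'a', 'd']
'd': index 2 in ['b', 'a', 'd'] -> ['d', 'b', 'a']
'd': index 0 in ['d', 'b', 'a'] -> ['d', 'b', 'a']
'd': index 0 in ['d', 'b', 'a'] -> ['d', 'b', 'a']
'a': index 2 in ['d', 'b', 'a'] -> ['a', 'd', 'b']
'b': index 2 in ['a', 'd', 'b'] -> ['b', 'a', 'd']
'a': index 1 in ['b', 'a', 'd'] -> ['a', 'b', 'd']
'a': index 0 in ['a', 'b', 'd'] -> ['a', 'b', 'd']


Output: [1, 2, 0, 0, 2, 2, 1, 0]


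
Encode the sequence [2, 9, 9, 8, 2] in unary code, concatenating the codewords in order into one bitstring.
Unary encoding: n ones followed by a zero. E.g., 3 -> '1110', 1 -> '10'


Encode each number as n ones followed by a terminating 0:
  2 -> 110 (3 bits)
  9 -> 1111111110 (10 bits)
  9 -> 1111111110 (10 bits)
  8 -> 111111110 (9 bits)
  2 -> 110 (3 bits)
Total length = 3 + 10 + 10 + 9 + 3 = 35 bits.

Unary([2, 9, 9, 8, 2]) = 11011111111101111111110111111110110 (35 bits)


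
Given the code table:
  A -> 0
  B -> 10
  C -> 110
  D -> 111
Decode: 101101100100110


Decoding:
10 -> B
110 -> C
110 -> C
0 -> A
10 -> B
0 -> A
110 -> C


Result: BCCABAC


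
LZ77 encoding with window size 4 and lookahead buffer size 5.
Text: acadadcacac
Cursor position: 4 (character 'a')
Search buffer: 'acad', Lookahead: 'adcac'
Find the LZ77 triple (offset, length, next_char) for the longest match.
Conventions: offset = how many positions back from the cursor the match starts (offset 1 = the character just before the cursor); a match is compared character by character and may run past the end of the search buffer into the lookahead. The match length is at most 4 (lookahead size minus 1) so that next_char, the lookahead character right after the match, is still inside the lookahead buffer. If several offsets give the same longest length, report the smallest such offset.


Try each offset into the search buffer:
  offset=1 (pos 3, char 'd'): match length 0
  offset=2 (pos 2, char 'a'): match length 2
  offset=3 (pos 1, char 'c'): match length 0
  offset=4 (pos 0, char 'a'): match length 1
Longest match has length 2 at offset 2.
next_char = character at position 4 + 2 = 6 -> 'c'

Best match: offset=2, length=2 (matching 'ad' starting at position 2)
LZ77 triple: (2, 2, 'c')


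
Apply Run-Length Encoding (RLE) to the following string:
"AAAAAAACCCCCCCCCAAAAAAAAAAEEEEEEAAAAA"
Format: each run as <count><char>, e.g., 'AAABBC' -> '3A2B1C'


Scanning runs left to right:
  i=0: run of 'A' x 7 -> '7A'
  i=7: run of 'C' x 9 -> '9C'
  i=16: run of 'A' x 10 -> '10A'
  i=26: run of 'E' x 6 -> '6E'
  i=32: run of 'A' x 5 -> '5A'

RLE = 7A9C10A6E5A


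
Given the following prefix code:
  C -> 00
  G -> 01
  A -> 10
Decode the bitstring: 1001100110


Decoding step by step:
Bits 10 -> A
Bits 01 -> G
Bits 10 -> A
Bits 01 -> G
Bits 10 -> A


Decoded message: AGAGA


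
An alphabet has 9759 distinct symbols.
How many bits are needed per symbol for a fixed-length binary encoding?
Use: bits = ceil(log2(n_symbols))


log2(9759) = 13.2525
Bracket: 2^13 = 8192 < 9759 <= 2^14 = 16384
So ceil(log2(9759)) = 14

bits = ceil(log2(9759)) = ceil(13.2525) = 14 bits


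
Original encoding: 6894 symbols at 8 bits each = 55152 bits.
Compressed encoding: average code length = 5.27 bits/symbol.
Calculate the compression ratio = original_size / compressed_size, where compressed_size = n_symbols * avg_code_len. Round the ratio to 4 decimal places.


original_size = n_symbols * orig_bits = 6894 * 8 = 55152 bits
compressed_size = n_symbols * avg_code_len = 6894 * 5.27 = 36331.38 bits
ratio = original_size / compressed_size = 55152 / 36331.38 = 1.518

Compression ratio = 1.518


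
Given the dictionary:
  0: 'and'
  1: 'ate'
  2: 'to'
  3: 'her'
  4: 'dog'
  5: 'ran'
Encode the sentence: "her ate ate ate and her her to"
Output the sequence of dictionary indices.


Look up each word in the dictionary:
  'her' -> 3
  'ate' -> 1
  'ate' -> 1
  'ate' -> 1
  'and' -> 0
  'her' -> 3
  'her' -> 3
  'to' -> 2

Encoded: [3, 1, 1, 1, 0, 3, 3, 2]


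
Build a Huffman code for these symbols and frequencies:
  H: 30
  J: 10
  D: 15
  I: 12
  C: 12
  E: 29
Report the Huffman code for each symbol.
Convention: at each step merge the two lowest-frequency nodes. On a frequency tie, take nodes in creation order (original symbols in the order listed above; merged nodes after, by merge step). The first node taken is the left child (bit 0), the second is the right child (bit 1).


Huffman tree construction:
Step 1: Merge J(10) + I(12) = 22
Step 2: Merge C(12) + D(15) = 27
Step 3: Merge (J+I)(22) + (C+D)(27) = 49
Step 4: Merge E(29) + H(30) = 59
Step 5: Merge ((J+I)+(C+D))(49) + (E+H)(59) = 108
Read each symbol's code off the tree from the root (left child = 0, right child = 1).

Codes:
  H: 11 (length 2)
  J: 000 (length 3)
  D: 011 (length 3)
  I: 001 (length 3)
  C: 010 (length 3)
  E: 10 (length 2)
Average code length: 265/108 = 2.4537 bits/symbol
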